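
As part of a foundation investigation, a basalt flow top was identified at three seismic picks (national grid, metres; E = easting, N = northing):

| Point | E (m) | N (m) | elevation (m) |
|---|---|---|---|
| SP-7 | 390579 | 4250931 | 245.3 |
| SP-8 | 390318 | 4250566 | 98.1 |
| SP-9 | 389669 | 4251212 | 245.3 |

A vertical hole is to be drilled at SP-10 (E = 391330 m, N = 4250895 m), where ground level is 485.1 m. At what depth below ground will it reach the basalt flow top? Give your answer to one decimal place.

Two edge vectors: SP-7→SP-8 = (-261, -365, -147.2), SP-7→SP-9 = (-910, 281, 0).
Normal n = (SP-7→SP-8) × (SP-7→SP-9) = (41363.2, 133952, -405491).
So ∂z/∂E = −n_x/n_z = 0.102007689 and ∂z/∂N = −n_y/n_z = 0.330345186.
Intercept c from SP-7: 245.3 − 39842.06 − 1404274.59 = −1443871.36.
At (391330, 4250895): z_contact = 39918.67 + 1404262.70 − 1443871.36 = 310.02 m.
Depth below ground = 485.1 − 310.02 = 175.1 m.

175.1 m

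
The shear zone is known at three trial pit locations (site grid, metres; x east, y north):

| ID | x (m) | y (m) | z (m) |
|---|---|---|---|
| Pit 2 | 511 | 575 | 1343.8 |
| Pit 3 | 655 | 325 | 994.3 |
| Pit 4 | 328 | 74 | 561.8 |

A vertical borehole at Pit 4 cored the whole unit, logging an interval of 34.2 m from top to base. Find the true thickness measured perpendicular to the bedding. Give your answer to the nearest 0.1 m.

18.9 m

Let the plane be z = a·x + b·y + c.
Pit 3−Pit 2: 144a − 250b = −349.5;  Pit 4−Pit 2: −183a − 501b = −782.
Solving gives a = 0.17304, b = 1.49767.
|∇z| = √(a²+b²) = 1.50764, so dip δ = arctan(1.50764) = 56.44°.
True thickness = vertical thickness × cos δ = 34.2 × cos 56.44° = 18.9 m.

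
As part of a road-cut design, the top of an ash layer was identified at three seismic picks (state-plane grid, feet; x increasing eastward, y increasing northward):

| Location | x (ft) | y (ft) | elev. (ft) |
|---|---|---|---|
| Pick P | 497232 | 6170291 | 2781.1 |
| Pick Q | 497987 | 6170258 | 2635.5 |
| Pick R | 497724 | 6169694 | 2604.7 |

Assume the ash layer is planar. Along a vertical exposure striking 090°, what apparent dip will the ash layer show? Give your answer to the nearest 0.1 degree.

Two edge vectors: Pick P→Pick Q = (755, -33, -145.6), Pick P→Pick R = (492, -597, -176.4).
Normal n = (Pick P→Pick Q) × (Pick P→Pick R) = (-81102, 61546.8, -434499).
So ∂z/∂x = −n_x/n_z = −0.18666 and ∂z/∂y = −n_y/n_z = 0.14165.
Unit vector along 090° is (sin 90°, cos 90°) = (1.0000, 0.0000).
Slope in that direction = a·(1.0000) + b·(0.0000) = −0.18666.
Apparent dip = arctan|0.18666| = 10.6° (true dip is 13.2°, so apparent ≤ true as expected).

10.6°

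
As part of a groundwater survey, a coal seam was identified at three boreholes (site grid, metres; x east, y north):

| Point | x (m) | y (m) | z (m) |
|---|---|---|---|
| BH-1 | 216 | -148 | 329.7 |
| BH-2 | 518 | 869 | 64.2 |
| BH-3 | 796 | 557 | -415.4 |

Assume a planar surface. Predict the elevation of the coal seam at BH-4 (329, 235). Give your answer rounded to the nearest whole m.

Two edge vectors: BH-1→BH-2 = (302, 1017, -265.5), BH-1→BH-3 = (580, 705, -745.1).
Normal n = (BH-1→BH-2) × (BH-1→BH-3) = (-570589.2, 71030.2, -376950).
So ∂z/∂x = −n_x/n_z = −1.51370 and ∂z/∂y = −n_y/n_z = 0.18843.
Intercept c from BH-1: 329.7 + 326.96 + 27.89 = 684.55.
At (329, 235): z = −498.0 + 44.3 + 684.55 = 230.8 m.

231 m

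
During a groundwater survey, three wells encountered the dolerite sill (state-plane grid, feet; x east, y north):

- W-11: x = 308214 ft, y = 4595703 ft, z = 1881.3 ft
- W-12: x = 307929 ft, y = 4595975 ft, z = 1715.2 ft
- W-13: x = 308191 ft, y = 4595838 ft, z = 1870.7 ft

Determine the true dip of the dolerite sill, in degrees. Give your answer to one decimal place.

Let the plane be z = a·x + b·y + c.
W-12−W-11: −285a + 272b = −166.1;  W-13−W-11: −23a + 135b = −10.6.
Solving gives a = 0.60648, b = 0.02481.
Gradient magnitude |∇z| = √(a² + b²) = √(0.36782 + 0.00062) = 0.60699.
True dip = arctan(0.60699) = 31.3°, dipping toward W (azimuth ≈ 268°).

31.3°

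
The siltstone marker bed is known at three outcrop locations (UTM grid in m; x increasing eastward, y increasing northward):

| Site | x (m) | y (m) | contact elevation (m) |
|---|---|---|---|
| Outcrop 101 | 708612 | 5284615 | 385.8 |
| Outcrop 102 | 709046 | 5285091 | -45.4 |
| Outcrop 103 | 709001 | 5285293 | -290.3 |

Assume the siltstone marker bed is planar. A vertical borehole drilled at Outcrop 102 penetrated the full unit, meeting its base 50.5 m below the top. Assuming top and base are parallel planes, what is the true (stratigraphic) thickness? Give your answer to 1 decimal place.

Let the plane be z = a·x + b·y + c.
Outcrop 102−Outcrop 101: 434a + 476b = −431.2;  Outcrop 103−Outcrop 101: 389a + 678b = −676.1.
Solving gives a = 0.27015, b = −1.15219.
|∇z| = √(a²+b²) = 1.18344, so dip δ = arctan(1.18344) = 49.80°.
True thickness = vertical thickness × cos δ = 50.5 × cos 49.80° = 32.6 m.

32.6 m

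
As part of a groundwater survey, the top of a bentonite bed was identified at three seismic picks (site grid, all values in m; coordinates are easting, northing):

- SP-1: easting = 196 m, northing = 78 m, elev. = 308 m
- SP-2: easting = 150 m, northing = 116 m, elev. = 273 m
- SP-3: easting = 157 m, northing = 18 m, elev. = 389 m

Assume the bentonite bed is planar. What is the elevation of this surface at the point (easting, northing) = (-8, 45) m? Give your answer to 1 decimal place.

394.6 m

Two edge vectors: SP-1→SP-2 = (-46, 38, -35), SP-1→SP-3 = (-39, -60, 81).
Normal n = (SP-1→SP-2) × (SP-1→SP-3) = (978, 5091, 4242).
So ∂z/∂easting = −n_x/n_z = −0.23055 and ∂z/∂northing = −n_y/n_z = −1.20014.
Intercept c from SP-1: 308 + 45.19 + 93.61 = 446.80.
At (-8, 45): z = 1.8 − 54.0 + 446.80 = 394.6 m.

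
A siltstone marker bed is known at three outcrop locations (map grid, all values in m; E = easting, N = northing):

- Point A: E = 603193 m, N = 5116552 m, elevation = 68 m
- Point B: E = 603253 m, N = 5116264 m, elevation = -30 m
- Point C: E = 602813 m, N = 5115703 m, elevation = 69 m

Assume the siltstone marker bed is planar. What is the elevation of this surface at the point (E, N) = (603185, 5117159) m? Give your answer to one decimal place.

Two edge vectors: Point A→Point B = (60, -288, -98), Point A→Point C = (-380, -849, 1).
Normal n = (Point A→Point B) × (Point A→Point C) = (-83490, 37180, -160380).
So ∂z/∂E = −n_x/n_z = −0.520576132 and ∂z/∂N = −n_y/n_z = 0.231824417.
Intercept c from Point A: 68 + 314007.88 − 1186141.68 = −872065.81.
At (603185, 5117159): z = −314003.7 + 1186282.4 − 872065.81 = 212.9 m.

212.9 m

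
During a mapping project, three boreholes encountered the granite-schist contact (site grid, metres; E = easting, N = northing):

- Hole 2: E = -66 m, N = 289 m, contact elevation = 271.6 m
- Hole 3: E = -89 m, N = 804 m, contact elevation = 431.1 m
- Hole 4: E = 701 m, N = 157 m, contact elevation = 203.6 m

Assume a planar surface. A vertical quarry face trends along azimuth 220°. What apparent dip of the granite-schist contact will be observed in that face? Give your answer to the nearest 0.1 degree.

Let the plane be z = a·E + b·N + c.
Hole 3−Hole 2: −23a + 515b = 159.5;  Hole 4−Hole 2: 767a − 132b = −68.
Solving gives a = −0.03563, b = 0.30812.
Unit vector along 220° is (sin 220°, cos 220°) = (-0.6428, -0.7660).
Slope in that direction = a·(-0.6428) + b·(-0.7660) = −0.21313.
Apparent dip = arctan|0.21313| = 12.0° (true dip is 17.2°, so apparent ≤ true as expected).

12.0°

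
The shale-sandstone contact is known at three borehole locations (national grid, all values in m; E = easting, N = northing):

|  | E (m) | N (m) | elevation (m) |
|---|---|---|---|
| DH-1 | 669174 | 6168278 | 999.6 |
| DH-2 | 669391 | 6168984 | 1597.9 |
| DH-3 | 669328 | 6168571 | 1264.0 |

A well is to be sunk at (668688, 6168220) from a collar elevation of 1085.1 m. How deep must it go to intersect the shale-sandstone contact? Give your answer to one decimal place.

Let the plane be z = a·E + b·N + c.
DH-2−DH-1: 217a + 706b = 598.3;  DH-3−DH-1: 154a + 293b = 264.4.
Solving gives a = 0.251744457, b = 0.770072880.
Then c = 999.6 − a·669174 − b·6168278 = −4917484.85.
At (668688, 6168220): z_contact = 168338.50 + 4749978.94 − 4917484.85 = 832.59 m.
Depth below ground = 1085.1 − 832.59 = 252.5 m.

252.5 m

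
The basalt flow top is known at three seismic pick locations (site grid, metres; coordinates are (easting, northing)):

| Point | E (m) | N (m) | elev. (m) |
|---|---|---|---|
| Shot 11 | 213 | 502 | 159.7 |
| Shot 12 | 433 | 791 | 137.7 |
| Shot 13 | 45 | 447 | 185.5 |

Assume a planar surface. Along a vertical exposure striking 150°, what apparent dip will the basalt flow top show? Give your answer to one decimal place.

Let the plane be z = a·E + b·N + c.
Shot 12−Shot 11: 220a + 289b = −22;  Shot 13−Shot 11: −168a − 55b = 25.8.
Solving gives a = −0.17135, b = 0.05432.
Unit vector along 150° is (sin 150°, cos 150°) = (0.5000, -0.8660).
Slope in that direction = a·(0.5000) + b·(-0.8660) = −0.13272.
Apparent dip = arctan|0.13272| = 7.6° (true dip is 10.2°, so apparent ≤ true as expected).

7.6°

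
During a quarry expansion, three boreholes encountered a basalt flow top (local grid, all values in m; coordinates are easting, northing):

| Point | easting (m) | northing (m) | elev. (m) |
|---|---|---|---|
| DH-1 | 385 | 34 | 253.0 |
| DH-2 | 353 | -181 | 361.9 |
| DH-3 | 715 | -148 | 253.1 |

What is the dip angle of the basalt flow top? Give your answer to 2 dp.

28.12°

Two edge vectors: DH-1→DH-2 = (-32, -215, 108.9), DH-1→DH-3 = (330, -182, 0.1).
Normal n = (DH-1→DH-2) × (DH-1→DH-3) = (19798.3, 35940.2, 76774).
So ∂z/∂easting = −n_x/n_z = −0.25788 and ∂z/∂northing = −n_y/n_z = −0.46813.
Gradient magnitude |∇z| = √(a² + b²) = √(0.06650 + 0.21915) = 0.53446.
True dip = arctan(0.53446) = 28.12°, dipping toward NNE (azimuth ≈ 029°).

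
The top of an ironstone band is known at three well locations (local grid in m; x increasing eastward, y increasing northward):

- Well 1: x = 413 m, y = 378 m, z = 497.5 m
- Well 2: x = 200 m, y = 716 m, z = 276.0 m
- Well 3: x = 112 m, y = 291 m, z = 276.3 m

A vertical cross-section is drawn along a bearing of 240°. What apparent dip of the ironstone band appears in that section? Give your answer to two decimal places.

30.79°

Let the plane be z = a·x + b·y + c.
Well 2−Well 1: −213a + 338b = −221.5;  Well 3−Well 1: −301a − 87b = −221.2.
Solving gives a = 0.78188, b = −0.16260.
Unit vector along 240° is (sin 240°, cos 240°) = (-0.8660, -0.5000).
Slope in that direction = a·(-0.8660) + b·(-0.5000) = −0.59583.
Apparent dip = arctan|0.59583| = 30.79° (true dip is 38.6°, so apparent ≤ true as expected).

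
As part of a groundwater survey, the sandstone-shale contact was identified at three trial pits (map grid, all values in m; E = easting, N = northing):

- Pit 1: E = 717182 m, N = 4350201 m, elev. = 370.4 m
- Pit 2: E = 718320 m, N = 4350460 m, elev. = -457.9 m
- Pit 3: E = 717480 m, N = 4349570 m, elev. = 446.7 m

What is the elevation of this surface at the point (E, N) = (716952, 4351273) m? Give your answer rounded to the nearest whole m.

Two edge vectors: Pit 1→Pit 2 = (1138, 259, -828.3), Pit 1→Pit 3 = (298, -631, 76.3).
Normal n = (Pit 1→Pit 2) × (Pit 1→Pit 3) = (-502895.6, -333662.8, -795260).
So ∂z/∂E = −n_x/n_z = −0.63236627 and ∂z/∂N = −n_y/n_z = −0.41956442.
Intercept c from Pit 1: 370.4 + 453521.71 + 1825189.56 = 2279081.66.
At (716952, 4351273): z = −453376.3 − 1825639.3 + 2279081.66 = 66.1 m.

66 m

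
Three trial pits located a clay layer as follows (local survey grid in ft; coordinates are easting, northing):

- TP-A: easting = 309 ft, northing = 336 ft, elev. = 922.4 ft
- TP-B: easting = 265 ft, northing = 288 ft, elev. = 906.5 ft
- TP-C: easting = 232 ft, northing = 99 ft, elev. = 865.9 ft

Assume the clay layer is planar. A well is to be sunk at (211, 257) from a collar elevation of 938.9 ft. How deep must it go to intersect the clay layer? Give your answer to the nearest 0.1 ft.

46.7 ft

Let the plane be z = a·easting + b·northing + c.
TP-B−TP-A: −44a − 48b = −15.9;  TP-C−TP-A: −77a − 237b = −56.5.
Solving gives a = 0.15691, b = 0.18742.
Then c = 922.4 − a·309 − b·336 = 810.94.
At (211, 257): z_contact = 33.11 + 48.17 + 810.94 = 892.22 ft.
Depth below ground = 938.9 − 892.22 = 46.7 ft.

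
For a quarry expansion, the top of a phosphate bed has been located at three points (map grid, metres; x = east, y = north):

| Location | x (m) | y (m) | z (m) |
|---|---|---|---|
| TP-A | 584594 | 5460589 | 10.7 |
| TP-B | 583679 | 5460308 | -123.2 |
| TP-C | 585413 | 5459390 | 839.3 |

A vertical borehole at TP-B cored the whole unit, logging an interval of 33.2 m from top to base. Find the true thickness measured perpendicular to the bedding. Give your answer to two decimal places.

Let the plane be z = a·x + b·y + c.
TP-B−TP-A: −915a − 281b = −133.9;  TP-C−TP-A: 819a − 1199b = 828.6.
Solving gives a = 0.29640, b = −0.48862.
|∇z| = √(a²+b²) = 0.57149, so dip δ = arctan(0.57149) = 29.75°.
True thickness = vertical thickness × cos δ = 33.2 × cos 29.75° = 28.82 m.

28.82 m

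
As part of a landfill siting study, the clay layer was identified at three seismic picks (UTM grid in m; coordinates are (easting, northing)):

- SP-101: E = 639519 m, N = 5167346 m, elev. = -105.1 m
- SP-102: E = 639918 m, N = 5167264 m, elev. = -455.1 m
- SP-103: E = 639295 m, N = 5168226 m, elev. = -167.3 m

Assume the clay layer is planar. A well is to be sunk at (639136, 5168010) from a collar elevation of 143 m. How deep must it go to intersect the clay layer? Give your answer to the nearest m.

Two edge vectors: SP-101→SP-102 = (399, -82, -350), SP-101→SP-103 = (-224, 880, -62.2).
Normal n = (SP-101→SP-102) × (SP-101→SP-103) = (313100.4, 103217.8, 332752).
So ∂z/∂E = −n_x/n_z = −0.94094220 and ∂z/∂N = −n_y/n_z = −0.31019438.
Intercept c from SP-101: -105.1 + 601750.42 + 1602881.68 = 2204527.00.
At (639136, 5168010): z_contact = −601390.0 − 1603087.7 + 2204527.00 = 49.3 m.
Depth below ground = 143 − 49.3 = 94 m.

94 m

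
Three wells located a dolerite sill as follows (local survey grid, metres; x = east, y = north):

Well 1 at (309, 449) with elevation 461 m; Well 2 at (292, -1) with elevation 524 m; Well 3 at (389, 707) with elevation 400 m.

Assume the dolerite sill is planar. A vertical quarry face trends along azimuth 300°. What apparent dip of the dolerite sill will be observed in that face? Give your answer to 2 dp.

Let the plane be z = a·x + b·y + c.
Well 2−Well 1: −17a − 450b = 63;  Well 3−Well 1: 80a + 258b = −61.
Solving gives a = −0.35415, b = −0.12662.
Unit vector along 300° is (sin 300°, cos 300°) = (-0.8660, 0.5000).
Slope in that direction = a·(-0.8660) + b·(0.5000) = 0.24339.
Apparent dip = arctan|0.24339| = 13.68° (true dip is 20.6°, so apparent ≤ true as expected).

13.68°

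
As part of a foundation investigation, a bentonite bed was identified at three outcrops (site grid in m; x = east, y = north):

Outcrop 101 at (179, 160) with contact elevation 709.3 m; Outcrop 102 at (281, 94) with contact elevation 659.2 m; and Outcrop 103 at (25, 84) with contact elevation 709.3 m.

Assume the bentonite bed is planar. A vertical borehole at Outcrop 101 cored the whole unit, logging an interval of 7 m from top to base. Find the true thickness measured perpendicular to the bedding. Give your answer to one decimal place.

Let the plane be z = a·x + b·y + c.
Outcrop 102−Outcrop 101: 102a − 66b = −50.1;  Outcrop 103−Outcrop 101: −154a − 76b = 0.
Solving gives a = −0.21253, b = 0.43064.
|∇z| = √(a²+b²) = 0.48023, so dip δ = arctan(0.48023) = 25.65°.
True thickness = vertical thickness × cos δ = 7 × cos 25.65° = 6.3 m.

6.3 m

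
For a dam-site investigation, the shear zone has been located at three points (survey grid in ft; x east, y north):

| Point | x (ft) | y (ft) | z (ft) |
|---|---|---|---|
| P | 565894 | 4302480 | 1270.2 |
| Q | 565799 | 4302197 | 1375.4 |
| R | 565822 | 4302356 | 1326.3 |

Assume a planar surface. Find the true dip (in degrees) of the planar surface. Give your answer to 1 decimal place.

Two edge vectors: P→Q = (-95, -283, 105.2), P→R = (-72, -124, 56.1).
Normal n = (P→Q) × (P→R) = (-2831.5, -2244.9, -8596).
So ∂z/∂x = −n_x/n_z = −0.32940 and ∂z/∂y = −n_y/n_z = −0.26116.
Gradient magnitude |∇z| = √(a² + b²) = √(0.10850 + 0.06820) = 0.42036.
True dip = arctan(0.42036) = 22.8°, dipping toward NE (azimuth ≈ 052°).

22.8°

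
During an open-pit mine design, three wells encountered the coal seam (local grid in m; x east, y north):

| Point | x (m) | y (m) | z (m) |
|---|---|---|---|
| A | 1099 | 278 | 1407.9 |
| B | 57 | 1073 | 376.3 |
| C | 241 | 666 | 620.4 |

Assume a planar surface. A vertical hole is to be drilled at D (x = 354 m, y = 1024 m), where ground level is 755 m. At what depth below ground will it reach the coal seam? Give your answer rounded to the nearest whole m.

126 m

Two edge vectors: A→B = (-1042, 795, -1031.6), A→C = (-858, 388, -787.5).
Normal n = (A→B) × (A→C) = (-225801.7, 64537.8, 277814).
So ∂z/∂x = −n_x/n_z = 0.81278 and ∂z/∂y = −n_y/n_z = −0.23231.
Intercept c from A: 1407.9 − 893.25 + 64.58 = 579.24.
At (354, 1024): z_contact = 287.7 − 237.9 + 579.24 = 629.1 m.
Depth below ground = 755 − 629.1 = 126 m.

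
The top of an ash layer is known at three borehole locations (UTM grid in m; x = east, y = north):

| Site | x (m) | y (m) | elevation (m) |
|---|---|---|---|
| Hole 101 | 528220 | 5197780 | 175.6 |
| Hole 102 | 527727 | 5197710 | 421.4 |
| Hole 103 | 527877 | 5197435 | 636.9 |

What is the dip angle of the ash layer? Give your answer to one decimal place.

46.2°

Let the plane be z = a·x + b·y + c.
Hole 102−Hole 101: −493a − 70b = 245.8;  Hole 103−Hole 101: −343a − 345b = 461.3.
Solving gives a = −0.35947, b = −0.97971.
Gradient magnitude |∇z| = √(a² + b²) = √(0.12922 + 0.95984) = 1.04358.
True dip = arctan(1.04358) = 46.2°, dipping toward NNE (azimuth ≈ 020°).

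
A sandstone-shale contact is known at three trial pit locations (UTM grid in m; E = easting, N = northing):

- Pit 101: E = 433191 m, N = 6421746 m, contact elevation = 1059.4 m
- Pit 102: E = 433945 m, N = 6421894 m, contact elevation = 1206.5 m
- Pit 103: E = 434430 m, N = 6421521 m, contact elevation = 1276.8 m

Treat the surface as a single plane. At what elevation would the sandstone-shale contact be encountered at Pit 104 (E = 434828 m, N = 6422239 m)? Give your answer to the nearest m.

1388 m

Two edge vectors: Pit 101→Pit 102 = (754, 148, 147.1), Pit 101→Pit 103 = (1239, -225, 217.4).
Normal n = (Pit 101→Pit 102) × (Pit 101→Pit 103) = (65272.7, 18337.3, -353022).
So ∂z/∂E = −n_x/n_z = 0.18489698 and ∂z/∂N = −n_y/n_z = 0.05194379.
Intercept c from Pit 101: 1059.4 − 80095.71 − 333569.81 = −412606.12.
At (434828, 6422239): z = 80398.4 + 333595.4 − 412606.12 = 1387.7 m.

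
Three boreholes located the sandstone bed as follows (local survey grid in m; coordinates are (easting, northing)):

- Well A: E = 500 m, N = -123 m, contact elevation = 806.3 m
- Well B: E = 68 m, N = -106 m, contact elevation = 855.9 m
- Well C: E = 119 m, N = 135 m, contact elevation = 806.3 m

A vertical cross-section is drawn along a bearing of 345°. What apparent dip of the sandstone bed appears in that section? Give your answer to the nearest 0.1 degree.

8.1°

Let the plane be z = a·E + b·N + c.
Well B−Well A: −432a + 17b = 49.6;  Well C−Well A: −381a + 258b = 0.
Solving gives a = −0.12190, b = −0.18001.
Unit vector along 345° is (sin 345°, cos 345°) = (-0.2588, 0.9659).
Slope in that direction = a·(-0.2588) + b·(0.9659) = −0.14233.
Apparent dip = arctan|0.14233| = 8.1° (true dip is 12.3°, so apparent ≤ true as expected).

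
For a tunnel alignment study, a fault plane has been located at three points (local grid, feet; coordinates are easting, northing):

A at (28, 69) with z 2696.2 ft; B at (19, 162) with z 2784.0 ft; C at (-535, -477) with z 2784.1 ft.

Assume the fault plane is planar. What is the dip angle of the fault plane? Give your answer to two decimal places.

52.36°

Let the plane be z = a·easting + b·northing + c.
B−A: −9a + 93b = 87.8;  C−A: −563a − 546b = 87.9.
Solving gives a = −0.97975, b = 0.84927.
Gradient magnitude |∇z| = √(a² + b²) = √(0.95992 + 0.72126) = 1.29660.
True dip = arctan(1.29660) = 52.36°, dipping toward SE (azimuth ≈ 131°).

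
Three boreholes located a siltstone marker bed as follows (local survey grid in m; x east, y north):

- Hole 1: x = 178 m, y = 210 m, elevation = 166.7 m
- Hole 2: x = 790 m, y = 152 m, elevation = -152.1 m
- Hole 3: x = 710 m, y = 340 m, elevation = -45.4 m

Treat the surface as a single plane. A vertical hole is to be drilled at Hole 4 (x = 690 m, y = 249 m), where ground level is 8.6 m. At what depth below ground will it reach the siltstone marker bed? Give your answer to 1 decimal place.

77.1 m

Two edge vectors: Hole 1→Hole 2 = (612, -58, -318.8), Hole 1→Hole 3 = (532, 130, -212.1).
Normal n = (Hole 1→Hole 2) × (Hole 1→Hole 3) = (53745.8, -39796.4, 110416).
So ∂z/∂x = −n_x/n_z = −0.48676 and ∂z/∂y = −n_y/n_z = 0.36042.
Intercept c from Hole 1: 166.7 + 86.64 − 75.69 = 177.65.
At (690, 249): z_contact = −335.86 + 89.75 + 177.65 = -68.46 m.
Depth below ground = 8.6 − (-68.46) = 77.1 m.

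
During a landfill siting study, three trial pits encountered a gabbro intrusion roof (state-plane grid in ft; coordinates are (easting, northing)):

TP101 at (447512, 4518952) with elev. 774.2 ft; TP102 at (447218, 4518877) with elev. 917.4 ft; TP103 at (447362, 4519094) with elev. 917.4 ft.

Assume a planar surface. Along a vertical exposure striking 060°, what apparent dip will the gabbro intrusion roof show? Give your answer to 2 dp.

17.39°

Let the plane be z = a·E + b·N + c.
TP102−TP101: −294a − 75b = 143.2;  TP103−TP101: −150a + 142b = 143.2.
Solving gives a = −0.58633, b = 0.38909.
Unit vector along 060° is (sin 60°, cos 60°) = (0.8660, 0.5000).
Slope in that direction = a·(0.8660) + b·(0.5000) = −0.31323.
Apparent dip = arctan|0.31323| = 17.39° (true dip is 35.1°, so apparent ≤ true as expected).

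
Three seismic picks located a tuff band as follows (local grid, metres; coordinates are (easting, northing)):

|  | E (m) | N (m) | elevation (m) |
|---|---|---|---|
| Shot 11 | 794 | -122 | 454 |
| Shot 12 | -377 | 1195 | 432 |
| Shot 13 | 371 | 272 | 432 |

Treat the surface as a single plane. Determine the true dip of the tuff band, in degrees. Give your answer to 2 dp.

Two edge vectors: Shot 11→Shot 12 = (-1171, 1317, -22), Shot 11→Shot 13 = (-423, 394, -22).
Normal n = (Shot 11→Shot 12) × (Shot 11→Shot 13) = (-20306, -16456, 95717).
So ∂z/∂E = −n_x/n_z = 0.21215 and ∂z/∂N = −n_y/n_z = 0.17192.
Gradient magnitude |∇z| = √(a² + b²) = √(0.04501 + 0.02956) = 0.27306.
True dip = arctan(0.27306) = 15.27°, dipping toward SW (azimuth ≈ 231°).

15.27°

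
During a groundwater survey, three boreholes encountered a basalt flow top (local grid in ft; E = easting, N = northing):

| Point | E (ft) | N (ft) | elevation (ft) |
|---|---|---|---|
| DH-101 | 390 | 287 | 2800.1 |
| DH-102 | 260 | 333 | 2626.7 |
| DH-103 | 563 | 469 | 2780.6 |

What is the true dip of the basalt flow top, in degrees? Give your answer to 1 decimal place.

Two edge vectors: DH-101→DH-102 = (-130, 46, -173.4), DH-101→DH-103 = (173, 182, -19.5).
Normal n = (DH-101→DH-102) × (DH-101→DH-103) = (30661.8, -32533.2, -31618).
So ∂z/∂E = −n_x/n_z = 0.96976 and ∂z/∂N = −n_y/n_z = −1.02895.
Gradient magnitude |∇z| = √(a² + b²) = √(0.94043 + 1.05873) = 1.41392.
True dip = arctan(1.41392) = 54.7°, dipping toward NW (azimuth ≈ 317°).

54.7°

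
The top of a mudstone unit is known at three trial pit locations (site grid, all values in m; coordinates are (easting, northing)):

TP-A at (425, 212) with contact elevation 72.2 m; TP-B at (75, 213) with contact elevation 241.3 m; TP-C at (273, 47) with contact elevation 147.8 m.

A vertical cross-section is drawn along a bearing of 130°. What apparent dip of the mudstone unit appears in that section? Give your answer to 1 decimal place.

19.9°

Two edge vectors: TP-A→TP-B = (-350, 1, 169.1), TP-A→TP-C = (-152, -165, 75.6).
Normal n = (TP-A→TP-B) × (TP-A→TP-C) = (27977.1, 756.8, 57902).
So ∂z/∂E = −n_x/n_z = −0.48318 and ∂z/∂N = −n_y/n_z = −0.01307.
Unit vector along 130° is (sin 130°, cos 130°) = (0.7660, -0.6428).
Slope in that direction = a·(0.7660) + b·(-0.6428) = −0.36174.
Apparent dip = arctan|0.36174| = 19.9° (true dip is 25.8°, so apparent ≤ true as expected).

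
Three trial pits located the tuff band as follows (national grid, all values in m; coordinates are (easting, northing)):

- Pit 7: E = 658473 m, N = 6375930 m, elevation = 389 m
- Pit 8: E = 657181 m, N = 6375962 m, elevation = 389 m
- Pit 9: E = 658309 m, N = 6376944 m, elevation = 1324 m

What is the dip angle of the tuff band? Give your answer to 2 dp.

42.80°

Let the plane be z = a·E + b·N + c.
Pit 8−Pit 7: −1292a + 32b = 0;  Pit 9−Pit 7: −164a + 1014b = 935.
Solving gives a = 0.02293, b = 0.92580.
Gradient magnitude |∇z| = √(a² + b²) = √(0.00053 + 0.85710) = 0.92608.
True dip = arctan(0.92608) = 42.80°, dipping toward S (azimuth ≈ 181°).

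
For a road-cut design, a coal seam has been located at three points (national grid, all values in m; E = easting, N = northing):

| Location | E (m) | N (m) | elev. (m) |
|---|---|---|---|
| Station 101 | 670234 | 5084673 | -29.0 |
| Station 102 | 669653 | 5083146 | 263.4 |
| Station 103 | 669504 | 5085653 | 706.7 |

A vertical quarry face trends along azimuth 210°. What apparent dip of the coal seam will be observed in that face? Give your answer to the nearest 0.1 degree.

17.1°

Let the plane be z = a·E + b·N + c.
Station 102−Station 101: −581a − 1527b = 292.4;  Station 103−Station 101: −730a + 980b = 735.7.
Solving gives a = −0.83723, b = 0.12707.
Unit vector along 210° is (sin 210°, cos 210°) = (-0.5000, -0.8660).
Slope in that direction = a·(-0.5000) + b·(-0.8660) = 0.30857.
Apparent dip = arctan|0.30857| = 17.1° (true dip is 40.3°, so apparent ≤ true as expected).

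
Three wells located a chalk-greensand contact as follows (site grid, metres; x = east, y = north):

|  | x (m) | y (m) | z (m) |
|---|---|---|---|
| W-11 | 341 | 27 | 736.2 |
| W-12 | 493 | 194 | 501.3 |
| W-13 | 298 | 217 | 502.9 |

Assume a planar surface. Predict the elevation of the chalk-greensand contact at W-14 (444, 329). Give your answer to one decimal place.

Let the plane be z = a·x + b·y + c.
W-12−W-11: 152a + 167b = −234.9;  W-13−W-11: −43a + 190b = −233.3.
Solving gives a = −0.15723, b = −1.26348.
Then c = 736.2 − a·341 − b·27 = 823.93.
At (444, 329): z = −69.8 − 415.7 + 823.93 = 338.4 m.

338.4 m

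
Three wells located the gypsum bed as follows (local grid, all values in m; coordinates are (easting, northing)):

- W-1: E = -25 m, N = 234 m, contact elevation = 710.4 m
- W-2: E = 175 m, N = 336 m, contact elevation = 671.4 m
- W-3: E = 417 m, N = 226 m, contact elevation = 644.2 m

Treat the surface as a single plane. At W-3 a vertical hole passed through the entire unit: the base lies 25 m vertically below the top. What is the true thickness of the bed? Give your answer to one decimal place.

24.6 m

Two edge vectors: W-1→W-2 = (200, 102, -39), W-1→W-3 = (442, -8, -66.2).
Normal n = (W-1→W-2) × (W-1→W-3) = (-7064.4, -3998, -46684).
So ∂z/∂E = −n_x/n_z = −0.15132 and ∂z/∂N = −n_y/n_z = −0.08564.
|∇z| = √(a²+b²) = 0.17388, so dip δ = arctan(0.17388) = 9.86°.
True thickness = vertical thickness × cos δ = 25 × cos 9.86° = 24.6 m.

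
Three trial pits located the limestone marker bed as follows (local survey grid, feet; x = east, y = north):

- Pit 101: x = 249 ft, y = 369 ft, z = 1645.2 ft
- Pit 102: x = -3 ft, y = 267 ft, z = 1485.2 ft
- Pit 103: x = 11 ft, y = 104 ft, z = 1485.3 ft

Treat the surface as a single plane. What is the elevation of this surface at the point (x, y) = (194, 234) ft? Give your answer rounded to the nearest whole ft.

1604 ft

Let the plane be z = a·x + b·y + c.
Pit 102−Pit 101: −252a − 102b = −160;  Pit 103−Pit 101: −238a − 265b = −159.9.
Solving gives a = 0.61383, b = 0.05211.
Then c = 1645.2 − a·249 − b·369 = 1473.13.
At (194, 234): z = 119.1 + 12.2 + 1473.13 = 1604.4 ft.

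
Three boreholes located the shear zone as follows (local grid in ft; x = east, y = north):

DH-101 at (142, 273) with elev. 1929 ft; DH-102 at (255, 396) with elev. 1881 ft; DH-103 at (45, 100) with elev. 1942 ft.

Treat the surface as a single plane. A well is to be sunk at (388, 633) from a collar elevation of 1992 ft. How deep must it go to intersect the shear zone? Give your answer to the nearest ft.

129 ft

Two edge vectors: DH-101→DH-102 = (113, 123, -48), DH-101→DH-103 = (-97, -173, 13).
Normal n = (DH-101→DH-102) × (DH-101→DH-103) = (-6705, 3187, -7618).
So ∂z/∂x = −n_x/n_z = −0.88015 and ∂z/∂y = −n_y/n_z = 0.41835.
Intercept c from DH-101: 1929 + 124.98 − 114.21 = 1939.77.
At (388, 633): z_contact = −341.5 + 264.8 + 1939.77 = 1863.1 ft.
Depth below ground = 1992 − 1863.1 = 129 ft.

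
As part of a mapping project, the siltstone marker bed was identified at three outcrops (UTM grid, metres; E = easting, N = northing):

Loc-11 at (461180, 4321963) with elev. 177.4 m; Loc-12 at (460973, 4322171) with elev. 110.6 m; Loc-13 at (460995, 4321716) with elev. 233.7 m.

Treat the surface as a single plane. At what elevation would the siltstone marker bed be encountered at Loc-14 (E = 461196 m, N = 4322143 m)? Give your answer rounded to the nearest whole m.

Let the plane be z = a·E + b·N + c.
Loc-12−Loc-11: −207a + 208b = −66.8;  Loc-13−Loc-11: −185a − 247b = 56.3.
Solving gives a = 0.05344552, b = −0.26796527.
Then c = 177.4 − a·461180 − b·4321963 = 1133665.38.
At (461196, 4322143): z = 24648.9 − 1158184.2 + 1133665.38 = 130.0 m.

130 m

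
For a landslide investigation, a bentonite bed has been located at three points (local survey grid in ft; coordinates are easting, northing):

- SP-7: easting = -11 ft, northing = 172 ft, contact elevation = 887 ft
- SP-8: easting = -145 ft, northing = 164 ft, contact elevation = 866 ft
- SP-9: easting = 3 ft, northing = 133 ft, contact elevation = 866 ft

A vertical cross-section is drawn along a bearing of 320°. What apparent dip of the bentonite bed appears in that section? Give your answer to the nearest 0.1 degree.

20.2°

Two edge vectors: SP-7→SP-8 = (-134, -8, -21), SP-7→SP-9 = (14, -39, -21).
Normal n = (SP-7→SP-8) × (SP-7→SP-9) = (-651, -3108, 5338).
So ∂z/∂easting = −n_x/n_z = 0.12196 and ∂z/∂northing = −n_y/n_z = 0.58224.
Unit vector along 320° is (sin 320°, cos 320°) = (-0.6428, 0.7660).
Slope in that direction = a·(-0.6428) + b·(0.7660) = 0.36763.
Apparent dip = arctan|0.36763| = 20.2° (true dip is 30.7°, so apparent ≤ true as expected).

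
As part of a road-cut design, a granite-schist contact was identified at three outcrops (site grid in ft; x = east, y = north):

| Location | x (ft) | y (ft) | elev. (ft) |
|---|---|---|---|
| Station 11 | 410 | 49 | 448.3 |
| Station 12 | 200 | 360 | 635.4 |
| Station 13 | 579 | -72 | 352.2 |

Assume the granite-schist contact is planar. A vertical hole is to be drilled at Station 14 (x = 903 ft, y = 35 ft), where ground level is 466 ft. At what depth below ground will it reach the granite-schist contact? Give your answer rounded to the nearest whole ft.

Two edge vectors: Station 11→Station 12 = (-210, 311, 187.1), Station 11→Station 13 = (169, -121, -96.1).
Normal n = (Station 11→Station 12) × (Station 11→Station 13) = (-7248, 11438.9, -27149).
So ∂z/∂x = −n_x/n_z = −0.26697 and ∂z/∂y = −n_y/n_z = 0.42134.
Intercept c from Station 11: 448.3 + 109.46 − 20.65 = 537.11.
At (903, 35): z_contact = −241.1 + 14.7 + 537.11 = 310.8 ft.
Depth below ground = 466 − 310.8 = 155 ft.

155 ft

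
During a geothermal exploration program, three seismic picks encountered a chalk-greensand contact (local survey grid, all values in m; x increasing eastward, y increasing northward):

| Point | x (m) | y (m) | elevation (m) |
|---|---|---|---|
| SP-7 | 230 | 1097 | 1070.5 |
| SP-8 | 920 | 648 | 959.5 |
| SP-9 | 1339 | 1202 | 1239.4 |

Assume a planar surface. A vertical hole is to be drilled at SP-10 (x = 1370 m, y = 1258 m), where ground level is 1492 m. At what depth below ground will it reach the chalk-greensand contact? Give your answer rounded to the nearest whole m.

226 m

Two edge vectors: SP-7→SP-8 = (690, -449, -111), SP-7→SP-9 = (1109, 105, 168.9).
Normal n = (SP-7→SP-8) × (SP-7→SP-9) = (-64181.1, -239640, 570391).
So ∂z/∂x = −n_x/n_z = 0.11252 and ∂z/∂y = −n_y/n_z = 0.42013.
Intercept c from SP-7: 1070.5 − 25.88 − 460.89 = 583.73.
At (1370, 1258): z_contact = 154.2 + 528.5 + 583.73 = 1266.4 m.
Depth below ground = 1492 − 1266.4 = 226 m.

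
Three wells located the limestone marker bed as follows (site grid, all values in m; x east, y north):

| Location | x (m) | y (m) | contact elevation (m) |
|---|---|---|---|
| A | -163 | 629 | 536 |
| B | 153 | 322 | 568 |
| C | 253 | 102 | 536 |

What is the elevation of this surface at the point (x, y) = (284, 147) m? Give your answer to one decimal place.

564.9 m

Let the plane be z = a·x + b·y + c.
B−A: 316a − 307b = 32;  C−A: 416a − 527b = 0.
Solving gives a = 0.43442, b = 0.34292.
Then c = 536 − a·-163 − b·629 = 391.12.
At (284, 147): z = 123.4 + 50.4 + 391.12 = 564.9 m.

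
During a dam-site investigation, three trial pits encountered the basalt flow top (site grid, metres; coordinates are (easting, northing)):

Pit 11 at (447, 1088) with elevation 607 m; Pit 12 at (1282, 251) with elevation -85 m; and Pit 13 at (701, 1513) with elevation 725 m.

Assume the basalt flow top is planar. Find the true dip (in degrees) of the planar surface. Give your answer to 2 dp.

Let the plane be z = a·E + b·N + c.
Pit 12−Pit 11: 835a − 837b = −692;  Pit 13−Pit 11: 254a + 425b = 118.
Solving gives a = −0.34422, b = 0.48337.
Gradient magnitude |∇z| = √(a² + b²) = √(0.11849 + 0.23364) = 0.59341.
True dip = arctan(0.59341) = 30.69°, dipping toward SE (azimuth ≈ 145°).

30.69°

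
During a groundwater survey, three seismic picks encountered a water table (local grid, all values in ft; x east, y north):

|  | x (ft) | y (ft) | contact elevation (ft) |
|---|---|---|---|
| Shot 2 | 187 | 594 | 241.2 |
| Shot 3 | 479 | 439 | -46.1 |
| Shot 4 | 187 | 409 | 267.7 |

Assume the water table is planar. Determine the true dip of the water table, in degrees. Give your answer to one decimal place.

Two edge vectors: Shot 2→Shot 3 = (292, -155, -287.3), Shot 2→Shot 4 = (0, -185, 26.5).
Normal n = (Shot 2→Shot 3) × (Shot 2→Shot 4) = (-57258, -7738, -54020).
So ∂z/∂x = −n_x/n_z = −1.05994 and ∂z/∂y = −n_y/n_z = −0.14324.
Gradient magnitude |∇z| = √(a² + b²) = √(1.12347 + 0.02052) = 1.06958.
True dip = arctan(1.06958) = 46.9°, dipping toward E (azimuth ≈ 082°).

46.9°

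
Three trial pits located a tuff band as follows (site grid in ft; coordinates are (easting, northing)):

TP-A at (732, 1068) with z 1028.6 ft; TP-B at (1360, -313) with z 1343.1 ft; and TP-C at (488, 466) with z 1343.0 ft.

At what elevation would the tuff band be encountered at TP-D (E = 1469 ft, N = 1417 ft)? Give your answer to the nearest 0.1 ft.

642.4 ft

Two edge vectors: TP-A→TP-B = (628, -1381, 314.5), TP-A→TP-C = (-244, -602, 314.4).
Normal n = (TP-A→TP-B) × (TP-A→TP-C) = (-244857.4, -274181.2, -715020).
So ∂z/∂E = −n_x/n_z = −0.342448 and ∂z/∂N = −n_y/n_z = −0.383459.
Intercept c from TP-A: 1028.6 + 250.67 + 409.53 = 1688.81.
At (1469, 1417): z = −503.1 − 543.4 + 1688.81 = 642.4 ft.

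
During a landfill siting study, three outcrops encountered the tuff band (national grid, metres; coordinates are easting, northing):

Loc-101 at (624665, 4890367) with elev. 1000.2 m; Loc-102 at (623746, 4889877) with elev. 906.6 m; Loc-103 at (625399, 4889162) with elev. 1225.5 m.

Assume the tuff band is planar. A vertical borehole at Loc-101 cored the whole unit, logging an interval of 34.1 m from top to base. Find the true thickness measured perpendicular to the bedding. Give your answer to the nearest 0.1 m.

Two edge vectors: Loc-101→Loc-102 = (-919, -490, -93.6), Loc-101→Loc-103 = (734, -1205, 225.3).
Normal n = (Loc-101→Loc-102) × (Loc-101→Loc-103) = (-223185, 138348.3, 1467055).
So ∂z/∂easting = −n_x/n_z = 0.15213 and ∂z/∂northing = −n_y/n_z = −0.09430.
|∇z| = √(a²+b²) = 0.17899, so dip δ = arctan(0.17899) = 10.15°.
True thickness = vertical thickness × cos δ = 34.1 × cos 10.15° = 33.6 m.

33.6 m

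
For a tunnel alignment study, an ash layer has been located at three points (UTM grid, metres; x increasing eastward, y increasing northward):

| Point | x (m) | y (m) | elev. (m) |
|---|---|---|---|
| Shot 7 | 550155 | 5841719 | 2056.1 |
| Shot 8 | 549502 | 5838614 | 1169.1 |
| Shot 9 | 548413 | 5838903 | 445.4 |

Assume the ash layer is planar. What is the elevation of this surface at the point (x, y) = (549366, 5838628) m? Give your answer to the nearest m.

1076 m

Two edge vectors: Shot 7→Shot 8 = (-653, -3105, -887), Shot 7→Shot 9 = (-1742, -2816, -1610.7).
Normal n = (Shot 7→Shot 8) × (Shot 7→Shot 9) = (2503431.5, 493366.9, -3570062).
So ∂z/∂x = −n_x/n_z = 0.70122914 and ∂z/∂y = −n_y/n_z = 0.13819561.
Intercept c from Shot 7: 2056.1 − 385784.72 − 807299.93 = −1191028.54.
At (549366, 5838628): z = 385231.4 + 806872.8 − 1191028.54 = 1075.7 m.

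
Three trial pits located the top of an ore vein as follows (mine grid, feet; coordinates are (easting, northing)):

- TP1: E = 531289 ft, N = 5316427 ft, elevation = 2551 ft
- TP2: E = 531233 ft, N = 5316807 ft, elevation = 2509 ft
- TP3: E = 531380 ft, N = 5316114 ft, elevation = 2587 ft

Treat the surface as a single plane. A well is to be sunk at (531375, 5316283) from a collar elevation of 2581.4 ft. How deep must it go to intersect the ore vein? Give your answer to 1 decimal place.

Let the plane be z = a·E + b·N + c.
TP2−TP1: −56a + 380b = −42;  TP3−TP1: 91a − 313b = 36.
Solving gives a = 0.031315975, b = −0.105911330.
Then c = 2551 − a·531289 − b·5316427 = 548983.02.
At (531375, 5316283): z_contact = 16640.53 − 563054.60 + 548983.02 = 2568.94 ft.
Depth below ground = 2581.4 − 2568.94 = 12.5 ft.

12.5 ft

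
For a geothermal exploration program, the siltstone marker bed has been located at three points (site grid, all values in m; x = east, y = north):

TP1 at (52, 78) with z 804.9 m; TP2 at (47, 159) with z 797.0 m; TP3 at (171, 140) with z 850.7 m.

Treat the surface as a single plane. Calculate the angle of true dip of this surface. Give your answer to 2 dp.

Let the plane be z = a·x + b·y + c.
TP2−TP1: −5a + 81b = −7.9;  TP3−TP1: 119a + 62b = 45.8.
Solving gives a = 0.42211, b = −0.07147.
Gradient magnitude |∇z| = √(a² + b²) = √(0.17818 + 0.00511) = 0.42812.
True dip = arctan(0.42812) = 23.18°, dipping toward W (azimuth ≈ 280°).

23.18°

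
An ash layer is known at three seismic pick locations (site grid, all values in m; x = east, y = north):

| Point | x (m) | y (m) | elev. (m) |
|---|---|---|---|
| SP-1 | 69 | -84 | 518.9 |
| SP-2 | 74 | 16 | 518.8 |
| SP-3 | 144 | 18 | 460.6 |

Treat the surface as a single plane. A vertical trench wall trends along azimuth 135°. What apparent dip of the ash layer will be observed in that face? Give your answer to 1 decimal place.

31.7°

Two edge vectors: SP-1→SP-2 = (5, 100, -0.1), SP-1→SP-3 = (75, 102, -58.3).
Normal n = (SP-1→SP-2) × (SP-1→SP-3) = (-5819.8, 284, -6990).
So ∂z/∂x = −n_x/n_z = −0.83259 and ∂z/∂y = −n_y/n_z = 0.04063.
Unit vector along 135° is (sin 135°, cos 135°) = (0.7071, -0.7071).
Slope in that direction = a·(0.7071) + b·(-0.7071) = −0.61746.
Apparent dip = arctan|0.61746| = 31.7° (true dip is 39.8°, so apparent ≤ true as expected).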